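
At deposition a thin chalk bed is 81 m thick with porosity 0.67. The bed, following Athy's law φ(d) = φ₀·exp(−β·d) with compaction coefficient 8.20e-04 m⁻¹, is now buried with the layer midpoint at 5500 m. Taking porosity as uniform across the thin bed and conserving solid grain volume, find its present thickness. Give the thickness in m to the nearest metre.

27 m

Working in km (1 km = 1000 m; β in km⁻¹ = β in m⁻¹ × 1000):
Porosity at 5.5 km: φ = 0.67·exp(−0.82×5.5) = 0.0074
Solid-volume conservation: h(1−φ) = h₀(1−φ₀) ⇒ h = h₀·(1−φ₀)/(1−φ)
h = 0.081 × (1 − 0.67)/(1 − 0.0074) = 0.081 × 0.3324 = 0.0269 km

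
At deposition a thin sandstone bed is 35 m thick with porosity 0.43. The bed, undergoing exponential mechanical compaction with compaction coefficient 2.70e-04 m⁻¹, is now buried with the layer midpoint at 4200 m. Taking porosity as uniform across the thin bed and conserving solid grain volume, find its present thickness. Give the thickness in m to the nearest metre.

23 m

Working in km (1 km = 1000 m; k in km⁻¹ = k in m⁻¹ × 1000):
Porosity at 4.2 km: phi = 0.43·exp(−0.27×4.2) = 0.1383
Solid-volume conservation: h(1−phi) = h₀(1−phi₀) ⇒ h = h₀·(1−phi₀)/(1−phi)
h = 0.035 × (1 − 0.43)/(1 − 0.1383) = 0.035 × 0.6615 = 0.0232 km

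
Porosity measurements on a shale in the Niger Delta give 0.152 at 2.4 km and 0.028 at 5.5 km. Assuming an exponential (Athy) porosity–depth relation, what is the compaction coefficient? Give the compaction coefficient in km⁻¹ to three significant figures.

Athy: φ(Z) = φ₀ e^(−βZ) ⇒ φ₁/φ₂ = e^{β(Z₂−Z₁)} ⇒ β = ln(φ₁/φ₂)/(Z₂−Z₁)
β = ln(0.152/0.028) / (5.5 − 2.4) = ln(5.429) / 3.1 = 1.6917 / 3.1 = 0.5457 km⁻¹

0.546 km⁻¹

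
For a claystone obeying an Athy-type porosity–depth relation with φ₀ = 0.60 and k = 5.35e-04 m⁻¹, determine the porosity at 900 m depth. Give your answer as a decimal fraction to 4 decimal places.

Working in km (1 km = 1000 m; k in km⁻¹ = k in m⁻¹ × 1000):
φ = φ₀·exp(−k·Z) = 0.6 × exp(−0.535 × 0.9) = 0.6 × exp(−0.4815)
  = 0.6 × 0.6179 = 0.3707

0.3707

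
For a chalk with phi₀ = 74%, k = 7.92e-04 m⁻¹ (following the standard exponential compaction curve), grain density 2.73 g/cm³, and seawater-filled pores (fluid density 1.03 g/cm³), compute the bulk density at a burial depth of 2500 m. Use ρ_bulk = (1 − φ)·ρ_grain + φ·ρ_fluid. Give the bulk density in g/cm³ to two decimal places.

Working in km (1 km = 1000 m; k in km⁻¹ = k in m⁻¹ × 1000):
Porosity at depth: phi = 0.74·exp(−0.792×2.5) = 0.74×0.1381 = 0.1022
Bulk density: ρ_b = (1−phi)ρ_g + phi·ρ_f = 0.8978×2.73 + 0.1022×1.03
       = 2.451 + 0.105 = 2.556 g/cm³

2.56 g/cm³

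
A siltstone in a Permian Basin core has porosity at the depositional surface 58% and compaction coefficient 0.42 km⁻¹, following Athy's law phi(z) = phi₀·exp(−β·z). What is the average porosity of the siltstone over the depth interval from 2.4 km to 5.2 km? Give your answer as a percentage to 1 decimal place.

⟨phi⟩ = (1/(z₂−z₁)) ∫ phi₀ e^(−βz) dz = phi₀·(e^(−β·z₁) − e^(−β·z₂)) / (β·(z₂−z₁))
e^(−0.42×2.4) = 0.3649; e^(−0.42×5.2) = 0.1126
⟨phi⟩ = 0.58 × (0.3649 − 0.1126) / (0.42 × 2.8) = 0.58 × 0.2146 = 0.1245

12.4%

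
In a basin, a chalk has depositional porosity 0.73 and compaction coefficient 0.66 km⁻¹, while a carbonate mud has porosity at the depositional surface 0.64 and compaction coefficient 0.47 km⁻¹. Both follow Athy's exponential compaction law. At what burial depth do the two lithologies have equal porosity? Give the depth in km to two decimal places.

0.69 km

Set n₀ₐ e^(−kₐd) = n₀ᵦ e^(−kᵦd) ⇒ ln(n₀ₐ/n₀ᵦ) = (kₐ − kᵦ)·d
d = ln(0.73/0.64) / (0.66 − 0.47) = 0.1316 / 0.19 = 0.693 km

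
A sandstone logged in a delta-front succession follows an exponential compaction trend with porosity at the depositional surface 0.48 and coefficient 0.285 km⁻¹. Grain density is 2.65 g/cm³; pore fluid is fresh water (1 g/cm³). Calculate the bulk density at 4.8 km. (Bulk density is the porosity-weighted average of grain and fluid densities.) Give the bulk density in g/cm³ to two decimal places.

2.45 g/cm³

Porosity at depth: φ = 0.48·exp(−0.285×4.8) = 0.48×0.2546 = 0.1222
Bulk density: ρ_b = (1−φ)ρ_g + φ·ρ_f = 0.8778×2.65 + 0.1222×1
       = 2.326 + 0.122 = 2.448 g/cm³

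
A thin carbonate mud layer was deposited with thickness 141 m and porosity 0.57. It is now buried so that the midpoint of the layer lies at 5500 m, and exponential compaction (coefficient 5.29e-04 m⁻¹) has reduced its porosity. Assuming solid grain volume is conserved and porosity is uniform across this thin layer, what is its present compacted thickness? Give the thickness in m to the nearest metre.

63 m

Working in km (1 km = 1000 m; c in km⁻¹ = c in m⁻¹ × 1000):
Porosity at 5.5 km: phi = 0.57·exp(−0.529×5.5) = 0.0311
Solid-volume conservation: h(1−phi) = h₀(1−phi₀) ⇒ h = h₀·(1−phi₀)/(1−phi)
h = 0.141 × (1 − 0.57)/(1 − 0.0311) = 0.141 × 0.4438 = 0.0626 km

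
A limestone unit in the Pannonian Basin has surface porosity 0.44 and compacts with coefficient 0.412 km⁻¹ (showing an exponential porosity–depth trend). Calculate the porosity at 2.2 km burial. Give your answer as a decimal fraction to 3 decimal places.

0.178

phi = phi₀·exp(−k·Z) = 0.44 × exp(−0.412 × 2.2) = 0.44 × exp(−0.9064)
  = 0.44 × 0.4040 = 0.1777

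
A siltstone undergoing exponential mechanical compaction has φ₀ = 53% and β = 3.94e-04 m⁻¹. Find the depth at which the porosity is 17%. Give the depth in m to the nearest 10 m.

Working in km (1 km = 1000 m; β in km⁻¹ = β in m⁻¹ × 1000):
Invert Athy's law: d = ln(φ₀/φ) / β
d = ln(0.53/0.17) / 0.394 = ln(3.118) / 0.394 = 1.1371 / 0.394 = 2.886 km

2890 m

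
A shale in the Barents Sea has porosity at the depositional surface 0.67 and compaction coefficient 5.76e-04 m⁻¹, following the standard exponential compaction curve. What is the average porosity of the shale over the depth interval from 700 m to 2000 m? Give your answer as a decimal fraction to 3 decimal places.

0.315

Working in km (1 km = 1000 m; k in km⁻¹ = k in m⁻¹ × 1000):
⟨φ⟩ = (1/(d₂−d₁)) ∫ φ₀ e^(−kd) dd = φ₀·(e^(−k·d₁) − e^(−k·d₂)) / (k·(d₂−d₁))
e^(−0.576×0.7) = 0.6682; e^(−0.576×2) = 0.3160
⟨φ⟩ = 0.67 × (0.6682 − 0.3160) / (0.576 × 1.3) = 0.67 × 0.4703 = 0.3151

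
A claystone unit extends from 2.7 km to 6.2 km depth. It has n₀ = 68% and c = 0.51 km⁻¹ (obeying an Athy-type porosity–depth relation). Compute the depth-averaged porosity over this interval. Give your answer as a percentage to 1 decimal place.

⟨n⟩ = (1/(Z₂−Z₁)) ∫ n₀ e^(−cZ) dZ = n₀·(e^(−c·Z₁) − e^(−c·Z₂)) / (c·(Z₂−Z₁))
e^(−0.51×2.7) = 0.2523; e^(−0.51×6.2) = 0.0423
⟨n⟩ = 0.68 × (0.2523 − 0.0423) / (0.51 × 3.5) = 0.68 × 0.1176 = 0.0800

8.0%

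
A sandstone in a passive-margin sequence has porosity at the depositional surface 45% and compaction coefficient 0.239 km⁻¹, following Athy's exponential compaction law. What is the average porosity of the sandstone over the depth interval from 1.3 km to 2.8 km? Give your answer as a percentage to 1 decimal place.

27.7%

⟨n⟩ = (1/(d₂−d₁)) ∫ n₀ e^(−βd) dd = n₀·(e^(−β·d₁) − e^(−β·d₂)) / (β·(d₂−d₁))
e^(−0.239×1.3) = 0.7329; e^(−0.239×2.8) = 0.5121
⟨n⟩ = 0.45 × (0.7329 − 0.5121) / (0.239 × 1.5) = 0.45 × 0.6159 = 0.2772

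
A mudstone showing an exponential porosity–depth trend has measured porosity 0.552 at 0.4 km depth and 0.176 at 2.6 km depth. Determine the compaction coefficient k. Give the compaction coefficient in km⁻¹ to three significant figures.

0.520 km⁻¹

Athy: n(d) = n₀ e^(−kd) ⇒ n₁/n₂ = e^{k(d₂−d₁)} ⇒ k = ln(n₁/n₂)/(d₂−d₁)
k = ln(0.552/0.176) / (2.6 − 0.4) = ln(3.136) / 2.2 = 1.1431 / 2.2 = 0.5196 km⁻¹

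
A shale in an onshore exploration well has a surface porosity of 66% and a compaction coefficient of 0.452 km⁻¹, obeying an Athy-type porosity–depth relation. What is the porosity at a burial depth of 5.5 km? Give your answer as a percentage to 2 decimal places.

φ = φ₀·exp(−c·d) = 0.66 × exp(−0.452 × 5.5) = 0.66 × exp(−2.486)
  = 0.66 × 0.0832 = 0.0549

5.49%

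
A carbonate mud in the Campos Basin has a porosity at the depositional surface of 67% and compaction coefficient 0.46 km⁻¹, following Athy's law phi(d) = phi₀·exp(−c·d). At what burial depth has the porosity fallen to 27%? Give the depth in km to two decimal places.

1.98 km

Invert Athy's law: d = ln(phi₀/phi) / c
d = ln(0.67/0.27) / 0.46 = ln(2.481) / 0.46 = 0.9089 / 0.46 = 1.976 km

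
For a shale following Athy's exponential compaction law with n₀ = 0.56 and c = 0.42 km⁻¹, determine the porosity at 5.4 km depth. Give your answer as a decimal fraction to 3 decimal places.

0.058

n = n₀·exp(−c·Z) = 0.56 × exp(−0.42 × 5.4) = 0.56 × exp(−2.268)
  = 0.56 × 0.1035 = 0.0580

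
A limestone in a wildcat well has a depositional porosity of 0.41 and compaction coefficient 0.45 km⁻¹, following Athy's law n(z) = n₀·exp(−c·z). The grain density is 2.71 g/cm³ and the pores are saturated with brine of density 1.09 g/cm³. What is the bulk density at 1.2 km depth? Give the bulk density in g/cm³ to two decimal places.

2.32 g/cm³

Porosity at depth: n = 0.41·exp(−0.45×1.2) = 0.41×0.5827 = 0.2389
Bulk density: ρ_b = (1−n)ρ_g + n·ρ_f = 0.7611×2.71 + 0.2389×1.09
       = 2.063 + 0.260 = 2.323 g/cm³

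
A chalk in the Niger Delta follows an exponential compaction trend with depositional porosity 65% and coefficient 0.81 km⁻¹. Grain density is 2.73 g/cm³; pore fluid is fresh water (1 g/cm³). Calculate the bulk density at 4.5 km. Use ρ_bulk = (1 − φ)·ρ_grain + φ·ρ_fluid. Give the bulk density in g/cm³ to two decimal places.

Porosity at depth: phi = 0.65·exp(−0.81×4.5) = 0.65×0.0261 = 0.0170
Bulk density: ρ_b = (1−phi)ρ_g + phi·ρ_f = 0.9830×2.73 + 0.0170×1
       = 2.684 + 0.017 = 2.701 g/cm³

2.70 g/cm³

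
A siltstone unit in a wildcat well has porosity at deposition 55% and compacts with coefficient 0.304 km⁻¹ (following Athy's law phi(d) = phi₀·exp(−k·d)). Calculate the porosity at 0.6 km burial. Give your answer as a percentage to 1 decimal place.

45.8%

phi = phi₀·exp(−k·d) = 0.55 × exp(−0.304 × 0.6) = 0.55 × exp(−0.1824)
  = 0.55 × 0.8333 = 0.4583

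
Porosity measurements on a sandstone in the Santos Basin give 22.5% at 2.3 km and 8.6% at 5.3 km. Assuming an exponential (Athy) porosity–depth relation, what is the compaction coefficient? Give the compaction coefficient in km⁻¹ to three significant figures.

0.321 km⁻¹

Athy: φ(d) = φ₀ e^(−cd) ⇒ φ₁/φ₂ = e^{c(d₂−d₁)} ⇒ c = ln(φ₁/φ₂)/(d₂−d₁)
c = ln(0.225/0.086) / (5.3 − 2.3) = ln(2.616) / 3 = 0.9618 / 3 = 0.3206 km⁻¹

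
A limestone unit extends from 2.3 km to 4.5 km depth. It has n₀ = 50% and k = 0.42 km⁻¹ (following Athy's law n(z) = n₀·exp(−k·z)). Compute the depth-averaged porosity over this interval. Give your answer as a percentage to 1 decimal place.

⟨n⟩ = (1/(z₂−z₁)) ∫ n₀ e^(−kz) dz = n₀·(e^(−k·z₁) − e^(−k·z₂)) / (k·(z₂−z₁))
e^(−0.42×2.3) = 0.3806; e^(−0.42×4.5) = 0.1511
⟨n⟩ = 0.5 × (0.3806 − 0.1511) / (0.42 × 2.2) = 0.5 × 0.2484 = 0.1242

12.4%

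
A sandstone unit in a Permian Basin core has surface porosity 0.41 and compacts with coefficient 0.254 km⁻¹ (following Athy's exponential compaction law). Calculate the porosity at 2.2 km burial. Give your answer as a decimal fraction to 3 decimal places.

0.234

n = n₀·exp(−k·d) = 0.41 × exp(−0.254 × 2.2) = 0.41 × exp(−0.5588)
  = 0.41 × 0.5719 = 0.2345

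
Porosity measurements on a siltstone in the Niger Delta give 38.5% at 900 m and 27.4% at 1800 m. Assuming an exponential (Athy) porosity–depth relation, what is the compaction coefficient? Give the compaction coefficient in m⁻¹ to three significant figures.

0.000378 m⁻¹

Working in km (1 km = 1000 m; c in km⁻¹ = c in m⁻¹ × 1000):
Athy: n(z) = n₀ e^(−cz) ⇒ n₁/n₂ = e^{c(z₂−z₁)} ⇒ c = ln(n₁/n₂)/(z₂−z₁)
c = ln(0.385/0.274) / (1.8 − 0.9) = ln(1.405) / 0.9 = 0.3401 / 0.9 = 0.3779 km⁻¹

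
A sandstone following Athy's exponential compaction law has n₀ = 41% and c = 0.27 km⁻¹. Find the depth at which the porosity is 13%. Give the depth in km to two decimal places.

Invert Athy's law: d = ln(n₀/n) / c
d = ln(0.41/0.13) / 0.27 = ln(3.154) / 0.27 = 1.1486 / 0.27 = 4.254 km

4.25 km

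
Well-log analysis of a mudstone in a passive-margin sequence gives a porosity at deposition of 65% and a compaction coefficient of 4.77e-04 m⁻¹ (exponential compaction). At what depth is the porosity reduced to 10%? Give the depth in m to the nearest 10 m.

Working in km (1 km = 1000 m; β in km⁻¹ = β in m⁻¹ × 1000):
Invert Athy's law: Z = ln(n₀/n) / β
Z = ln(0.65/0.1) / 0.477 = ln(6.5) / 0.477 = 1.8718 / 0.477 = 3.924 km

3920 m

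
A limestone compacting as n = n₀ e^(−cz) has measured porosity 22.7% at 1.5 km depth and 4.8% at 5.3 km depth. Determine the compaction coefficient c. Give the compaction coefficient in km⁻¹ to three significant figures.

0.409 km⁻¹

Athy: n(z) = n₀ e^(−cz) ⇒ n₁/n₂ = e^{c(z₂−z₁)} ⇒ c = ln(n₁/n₂)/(z₂−z₁)
c = ln(0.227/0.048) / (5.3 − 1.5) = ln(4.729) / 3.8 = 1.5537 / 3.8 = 0.4089 km⁻¹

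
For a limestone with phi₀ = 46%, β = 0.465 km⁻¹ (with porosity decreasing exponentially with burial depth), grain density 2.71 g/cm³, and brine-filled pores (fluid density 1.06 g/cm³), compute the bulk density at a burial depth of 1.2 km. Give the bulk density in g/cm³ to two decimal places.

Porosity at depth: phi = 0.46·exp(−0.465×1.2) = 0.46×0.5724 = 0.2633
Bulk density: ρ_b = (1−phi)ρ_g + phi·ρ_f = 0.7367×2.71 + 0.2633×1.06
       = 1.997 + 0.279 = 2.276 g/cm³

2.28 g/cm³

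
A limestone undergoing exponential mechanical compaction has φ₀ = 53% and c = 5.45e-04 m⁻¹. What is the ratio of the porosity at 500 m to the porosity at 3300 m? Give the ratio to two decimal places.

4.60

Working in km (1 km = 1000 m; c in km⁻¹ = c in m⁻¹ × 1000):
φ(d₁)/φ(d₂) = e^(−c·d₁)/e^(−c·d₂) = e^{c(d₂−d₁)}
= exp(0.545 × 2.8) = exp(1.526) = 4.5997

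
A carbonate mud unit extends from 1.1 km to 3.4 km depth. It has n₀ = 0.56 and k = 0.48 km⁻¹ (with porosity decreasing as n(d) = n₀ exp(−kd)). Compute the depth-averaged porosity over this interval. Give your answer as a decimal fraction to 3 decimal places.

0.200

⟨n⟩ = (1/(d₂−d₁)) ∫ n₀ e^(−kd) dd = n₀·(e^(−k·d₁) − e^(−k·d₂)) / (k·(d₂−d₁))
e^(−0.48×1.1) = 0.5898; e^(−0.48×3.4) = 0.1955
⟨n⟩ = 0.56 × (0.5898 − 0.1955) / (0.48 × 2.3) = 0.56 × 0.3571 = 0.2000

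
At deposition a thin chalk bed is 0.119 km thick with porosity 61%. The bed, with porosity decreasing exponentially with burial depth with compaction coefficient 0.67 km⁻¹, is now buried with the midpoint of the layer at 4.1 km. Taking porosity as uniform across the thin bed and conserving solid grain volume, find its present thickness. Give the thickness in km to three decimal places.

0.048 km

Porosity at 4.1 km: φ = 0.61·exp(−0.67×4.1) = 0.0391
Solid-volume conservation: h(1−φ) = h₀(1−φ₀) ⇒ h = h₀·(1−φ₀)/(1−φ)
h = 0.119 × (1 − 0.61)/(1 − 0.0391) = 0.119 × 0.4059 = 0.0483 km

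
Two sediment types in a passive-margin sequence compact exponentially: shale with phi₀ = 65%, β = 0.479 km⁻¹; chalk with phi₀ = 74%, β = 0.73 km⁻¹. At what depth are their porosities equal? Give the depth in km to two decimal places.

0.52 km

Set phi₀ₐ e^(−βₐd) = phi₀ᵦ e^(−βᵦd) ⇒ ln(phi₀ₐ/phi₀ᵦ) = (βₐ − βᵦ)·d
d = ln(0.65/0.74) / (0.479 − 0.73) = -0.1297 / -0.251 = 0.517 km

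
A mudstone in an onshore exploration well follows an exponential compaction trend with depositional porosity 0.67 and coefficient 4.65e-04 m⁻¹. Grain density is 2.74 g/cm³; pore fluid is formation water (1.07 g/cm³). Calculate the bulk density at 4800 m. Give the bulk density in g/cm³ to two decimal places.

Working in km (1 km = 1000 m; k in km⁻¹ = k in m⁻¹ × 1000):
Porosity at depth: phi = 0.67·exp(−0.465×4.8) = 0.67×0.1073 = 0.0719
Bulk density: ρ_b = (1−phi)ρ_g + phi·ρ_f = 0.9281×2.74 + 0.0719×1.07
       = 2.543 + 0.077 = 2.620 g/cm³

2.62 g/cm³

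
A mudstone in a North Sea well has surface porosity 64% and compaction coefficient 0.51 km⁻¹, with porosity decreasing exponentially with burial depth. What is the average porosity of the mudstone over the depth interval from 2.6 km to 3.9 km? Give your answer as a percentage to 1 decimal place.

12.4%

⟨phi⟩ = (1/(Z₂−Z₁)) ∫ phi₀ e^(−kZ) dZ = phi₀·(e^(−k·Z₁) − e^(−k·Z₂)) / (k·(Z₂−Z₁))
e^(−0.51×2.6) = 0.2655; e^(−0.51×3.9) = 0.1368
⟨phi⟩ = 0.64 × (0.2655 − 0.1368) / (0.51 × 1.3) = 0.64 × 0.1941 = 0.1242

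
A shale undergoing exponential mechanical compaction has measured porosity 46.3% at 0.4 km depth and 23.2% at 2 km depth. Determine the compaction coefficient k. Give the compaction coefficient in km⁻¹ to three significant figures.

0.432 km⁻¹

Athy: phi(d) = phi₀ e^(−kd) ⇒ phi₁/phi₂ = e^{k(d₂−d₁)} ⇒ k = ln(phi₁/phi₂)/(d₂−d₁)
k = ln(0.463/0.232) / (2 − 0.4) = ln(1.996) / 1.6 = 0.6910 / 1.6 = 0.4319 km⁻¹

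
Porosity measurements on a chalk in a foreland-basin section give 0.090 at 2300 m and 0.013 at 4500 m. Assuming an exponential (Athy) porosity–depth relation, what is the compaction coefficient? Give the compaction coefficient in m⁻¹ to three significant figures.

0.000879 m⁻¹

Working in km (1 km = 1000 m; k in km⁻¹ = k in m⁻¹ × 1000):
Athy: phi(Z) = phi₀ e^(−kZ) ⇒ phi₁/phi₂ = e^{k(Z₂−Z₁)} ⇒ k = ln(phi₁/phi₂)/(Z₂−Z₁)
k = ln(0.09/0.013) / (4.5 − 2.3) = ln(6.923) / 2.2 = 1.9349 / 2.2 = 0.8795 km⁻¹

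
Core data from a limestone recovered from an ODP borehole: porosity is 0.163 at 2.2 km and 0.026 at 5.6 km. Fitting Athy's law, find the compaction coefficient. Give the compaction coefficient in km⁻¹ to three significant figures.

0.540 km⁻¹

Athy: φ(z) = φ₀ e^(−cz) ⇒ φ₁/φ₂ = e^{c(z₂−z₁)} ⇒ c = ln(φ₁/φ₂)/(z₂−z₁)
c = ln(0.163/0.026) / (5.6 − 2.2) = ln(6.269) / 3.4 = 1.8357 / 3.4 = 0.5399 km⁻¹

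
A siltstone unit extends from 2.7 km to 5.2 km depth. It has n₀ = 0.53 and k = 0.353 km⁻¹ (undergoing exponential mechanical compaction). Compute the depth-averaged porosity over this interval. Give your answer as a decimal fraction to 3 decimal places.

⟨n⟩ = (1/(z₂−z₁)) ∫ n₀ e^(−kz) dz = n₀·(e^(−k·z₁) − e^(−k·z₂)) / (k·(z₂−z₁))
e^(−0.353×2.7) = 0.3855; e^(−0.353×5.2) = 0.1595
⟨n⟩ = 0.53 × (0.3855 − 0.1595) / (0.353 × 2.5) = 0.53 × 0.2561 = 0.1357

0.136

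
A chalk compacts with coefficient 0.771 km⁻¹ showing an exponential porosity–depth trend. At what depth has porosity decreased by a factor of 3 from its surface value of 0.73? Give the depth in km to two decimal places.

φ/φ₀ = 1/3 ⇒ exp(−β·z) = 1/3 ⇒ z = ln(3) / β
z = 1.0986 / 0.771 = 1.425 km

1.42 km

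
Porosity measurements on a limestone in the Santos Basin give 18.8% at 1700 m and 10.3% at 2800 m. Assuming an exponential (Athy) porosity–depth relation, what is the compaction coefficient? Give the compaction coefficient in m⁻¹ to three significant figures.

0.000547 m⁻¹

Working in km (1 km = 1000 m; k in km⁻¹ = k in m⁻¹ × 1000):
Athy: n(d) = n₀ e^(−kd) ⇒ n₁/n₂ = e^{k(d₂−d₁)} ⇒ k = ln(n₁/n₂)/(d₂−d₁)
k = ln(0.188/0.103) / (2.8 − 1.7) = ln(1.825) / 1.1 = 0.6017 / 1.1 = 0.547 km⁻¹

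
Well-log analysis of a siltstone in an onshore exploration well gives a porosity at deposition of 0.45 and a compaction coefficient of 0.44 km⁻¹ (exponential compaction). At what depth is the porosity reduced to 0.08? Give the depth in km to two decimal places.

3.93 km

Invert Athy's law: Z = ln(phi₀/phi) / k
Z = ln(0.45/0.08) / 0.44 = ln(5.625) / 0.44 = 1.7272 / 0.44 = 3.926 km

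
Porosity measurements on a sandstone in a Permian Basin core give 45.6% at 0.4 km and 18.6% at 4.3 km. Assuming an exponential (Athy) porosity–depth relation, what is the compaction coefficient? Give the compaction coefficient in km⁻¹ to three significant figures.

0.230 km⁻¹

Athy: phi(z) = phi₀ e^(−βz) ⇒ phi₁/phi₂ = e^{β(z₂−z₁)} ⇒ β = ln(phi₁/phi₂)/(z₂−z₁)
β = ln(0.456/0.186) / (4.3 − 0.4) = ln(2.452) / 3.9 = 0.8967 / 3.9 = 0.2299 km⁻¹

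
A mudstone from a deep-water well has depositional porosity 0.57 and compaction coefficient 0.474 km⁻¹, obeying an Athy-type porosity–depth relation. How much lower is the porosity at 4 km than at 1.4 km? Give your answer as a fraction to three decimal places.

phi(1.4) = 0.57·e^(−0.474×1.4) = 0.2935
phi(4) = 0.57·e^(−0.474×4) = 0.0856
Δphi = 0.2935 − 0.0856 = 0.2080

0.208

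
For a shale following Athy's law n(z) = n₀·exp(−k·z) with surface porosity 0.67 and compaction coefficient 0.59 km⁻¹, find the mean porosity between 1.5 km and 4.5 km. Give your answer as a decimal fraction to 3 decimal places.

⟨n⟩ = (1/(z₂−z₁)) ∫ n₀ e^(−kz) dz = n₀·(e^(−k·z₁) − e^(−k·z₂)) / (k·(z₂−z₁))
e^(−0.59×1.5) = 0.4127; e^(−0.59×4.5) = 0.0703
⟨n⟩ = 0.67 × (0.4127 − 0.0703) / (0.59 × 3) = 0.67 × 0.1935 = 0.1296

0.130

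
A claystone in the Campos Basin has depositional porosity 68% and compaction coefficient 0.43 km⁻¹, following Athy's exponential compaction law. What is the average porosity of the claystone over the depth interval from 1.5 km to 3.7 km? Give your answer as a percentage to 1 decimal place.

⟨n⟩ = (1/(d₂−d₁)) ∫ n₀ e^(−cd) dd = n₀·(e^(−c·d₁) − e^(−c·d₂)) / (c·(d₂−d₁))
e^(−0.43×1.5) = 0.5247; e^(−0.43×3.7) = 0.2037
⟨n⟩ = 0.68 × (0.5247 − 0.2037) / (0.43 × 2.2) = 0.68 × 0.3393 = 0.2307

23.1%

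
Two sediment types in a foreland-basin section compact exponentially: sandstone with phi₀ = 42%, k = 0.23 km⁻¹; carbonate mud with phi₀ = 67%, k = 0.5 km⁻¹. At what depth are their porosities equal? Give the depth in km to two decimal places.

Set phi₀ₐ e^(−kₐd) = phi₀ᵦ e^(−kᵦd) ⇒ ln(phi₀ₐ/phi₀ᵦ) = (kₐ − kᵦ)·d
d = ln(0.42/0.67) / (0.23 − 0.5) = -0.4670 / -0.27 = 1.730 km

1.73 km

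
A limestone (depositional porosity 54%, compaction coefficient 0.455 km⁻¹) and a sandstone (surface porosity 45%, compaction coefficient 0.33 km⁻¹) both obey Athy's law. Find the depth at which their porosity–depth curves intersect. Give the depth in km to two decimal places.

1.46 km

Set n₀ₐ e^(−kₐd) = n₀ᵦ e^(−kᵦd) ⇒ ln(n₀ₐ/n₀ᵦ) = (kₐ − kᵦ)·d
d = ln(0.54/0.45) / (0.455 − 0.33) = 0.1823 / 0.125 = 1.459 km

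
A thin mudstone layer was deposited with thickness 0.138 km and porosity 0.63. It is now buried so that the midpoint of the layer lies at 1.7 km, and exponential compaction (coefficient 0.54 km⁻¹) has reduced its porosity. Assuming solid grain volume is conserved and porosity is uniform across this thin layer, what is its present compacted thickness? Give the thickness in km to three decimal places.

0.068 km

Porosity at 1.7 km: phi = 0.63·exp(−0.54×1.7) = 0.2516
Solid-volume conservation: h(1−phi) = h₀(1−phi₀) ⇒ h = h₀·(1−phi₀)/(1−phi)
h = 0.138 × (1 − 0.63)/(1 − 0.2516) = 0.138 × 0.4944 = 0.0682 km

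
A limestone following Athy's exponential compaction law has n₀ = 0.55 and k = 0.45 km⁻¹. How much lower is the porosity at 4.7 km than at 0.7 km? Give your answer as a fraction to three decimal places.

0.335

n(0.7) = 0.55·e^(−0.45×0.7) = 0.4014
n(4.7) = 0.55·e^(−0.45×4.7) = 0.0663
Δn = 0.4014 − 0.0663 = 0.3350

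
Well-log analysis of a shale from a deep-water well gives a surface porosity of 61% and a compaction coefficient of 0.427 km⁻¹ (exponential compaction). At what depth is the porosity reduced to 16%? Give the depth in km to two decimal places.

Invert Athy's law: Z = ln(n₀/n) / β
Z = ln(0.61/0.16) / 0.427 = ln(3.812) / 0.427 = 1.3383 / 0.427 = 3.134 km

3.13 km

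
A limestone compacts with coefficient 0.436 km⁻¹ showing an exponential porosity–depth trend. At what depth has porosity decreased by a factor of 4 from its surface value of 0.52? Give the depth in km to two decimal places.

3.18 km

n/n₀ = 1/4 ⇒ exp(−k·z) = 1/4 ⇒ z = ln(4) / k
z = 1.3863 / 0.436 = 3.180 km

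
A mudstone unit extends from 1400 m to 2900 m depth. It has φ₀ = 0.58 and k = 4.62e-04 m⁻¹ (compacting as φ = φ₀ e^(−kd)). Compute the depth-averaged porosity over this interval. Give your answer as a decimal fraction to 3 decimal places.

Working in km (1 km = 1000 m; k in km⁻¹ = k in m⁻¹ × 1000):
⟨φ⟩ = (1/(d₂−d₁)) ∫ φ₀ e^(−kd) dd = φ₀·(e^(−k·d₁) − e^(−k·d₂)) / (k·(d₂−d₁))
e^(−0.462×1.4) = 0.5237; e^(−0.462×2.9) = 0.2619
⟨φ⟩ = 0.58 × (0.5237 − 0.2619) / (0.462 × 1.5) = 0.58 × 0.3778 = 0.2191

0.219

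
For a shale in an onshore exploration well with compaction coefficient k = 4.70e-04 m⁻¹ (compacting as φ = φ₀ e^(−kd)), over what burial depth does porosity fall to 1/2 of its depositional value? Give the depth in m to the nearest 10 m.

Working in km (1 km = 1000 m; k in km⁻¹ = k in m⁻¹ × 1000):
φ/φ₀ = 1/2 ⇒ exp(−k·d) = 1/2 ⇒ d = ln(2) / k
d = 0.6931 / 0.47 = 1.475 km

1470 m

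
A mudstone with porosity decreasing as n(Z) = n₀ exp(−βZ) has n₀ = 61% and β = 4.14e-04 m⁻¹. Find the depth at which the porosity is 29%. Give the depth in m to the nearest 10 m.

Working in km (1 km = 1000 m; β in km⁻¹ = β in m⁻¹ × 1000):
Invert Athy's law: Z = ln(n₀/n) / β
Z = ln(0.61/0.29) / 0.414 = ln(2.103) / 0.414 = 0.7436 / 0.414 = 1.796 km

1800 m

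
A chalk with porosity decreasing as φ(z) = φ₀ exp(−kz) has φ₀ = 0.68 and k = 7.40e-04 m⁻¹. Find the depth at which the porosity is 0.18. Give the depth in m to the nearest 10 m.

1800 m

Working in km (1 km = 1000 m; k in km⁻¹ = k in m⁻¹ × 1000):
Invert Athy's law: z = ln(φ₀/φ) / k
z = ln(0.68/0.18) / 0.74 = ln(3.778) / 0.74 = 1.3291 / 0.74 = 1.796 km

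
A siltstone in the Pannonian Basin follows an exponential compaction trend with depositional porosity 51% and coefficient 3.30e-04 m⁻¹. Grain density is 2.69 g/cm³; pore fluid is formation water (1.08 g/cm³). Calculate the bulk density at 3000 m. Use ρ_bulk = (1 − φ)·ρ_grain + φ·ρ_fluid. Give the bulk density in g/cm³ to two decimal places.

2.38 g/cm³

Working in km (1 km = 1000 m; c in km⁻¹ = c in m⁻¹ × 1000):
Porosity at depth: φ = 0.51·exp(−0.33×3) = 0.51×0.3716 = 0.1895
Bulk density: ρ_b = (1−φ)ρ_g + φ·ρ_f = 0.8105×2.69 + 0.1895×1.08
       = 2.180 + 0.205 = 2.385 g/cm³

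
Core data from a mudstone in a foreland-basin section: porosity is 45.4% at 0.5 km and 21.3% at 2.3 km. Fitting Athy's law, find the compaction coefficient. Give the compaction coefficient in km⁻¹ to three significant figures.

Athy: n(z) = n₀ e^(−kz) ⇒ n₁/n₂ = e^{k(z₂−z₁)} ⇒ k = ln(n₁/n₂)/(z₂−z₁)
k = ln(0.454/0.213) / (2.3 − 0.5) = ln(2.131) / 1.8 = 0.7568 / 1.8 = 0.4204 km⁻¹

0.420 km⁻¹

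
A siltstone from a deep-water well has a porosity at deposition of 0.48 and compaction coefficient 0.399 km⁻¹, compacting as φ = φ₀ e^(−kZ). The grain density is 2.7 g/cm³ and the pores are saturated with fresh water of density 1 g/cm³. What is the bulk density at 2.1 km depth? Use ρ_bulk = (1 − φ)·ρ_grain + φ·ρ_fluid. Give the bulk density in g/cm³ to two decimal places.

Porosity at depth: φ = 0.48·exp(−0.399×2.1) = 0.48×0.4326 = 0.2077
Bulk density: ρ_b = (1−φ)ρ_g + φ·ρ_f = 0.7923×2.7 + 0.2077×1
       = 2.139 + 0.208 = 2.347 g/cm³

2.35 g/cm³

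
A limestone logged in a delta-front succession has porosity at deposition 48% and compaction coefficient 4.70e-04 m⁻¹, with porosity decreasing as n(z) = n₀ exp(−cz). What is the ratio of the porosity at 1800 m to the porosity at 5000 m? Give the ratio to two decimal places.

4.50

Working in km (1 km = 1000 m; c in km⁻¹ = c in m⁻¹ × 1000):
n(z₁)/n(z₂) = e^(−c·z₁)/e^(−c·z₂) = e^{c(z₂−z₁)}
= exp(0.47 × 3.2) = exp(1.504) = 4.4997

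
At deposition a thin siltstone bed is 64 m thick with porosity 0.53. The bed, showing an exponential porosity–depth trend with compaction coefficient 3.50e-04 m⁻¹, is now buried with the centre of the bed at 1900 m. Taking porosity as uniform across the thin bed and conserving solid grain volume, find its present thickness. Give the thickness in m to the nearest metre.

Working in km (1 km = 1000 m; k in km⁻¹ = k in m⁻¹ × 1000):
Porosity at 1.9 km: n = 0.53·exp(−0.35×1.9) = 0.2726
Solid-volume conservation: h(1−n) = h₀(1−n₀) ⇒ h = h₀·(1−n₀)/(1−n)
h = 0.064 × (1 − 0.53)/(1 − 0.2726) = 0.064 × 0.6461 = 0.0414 km

41 m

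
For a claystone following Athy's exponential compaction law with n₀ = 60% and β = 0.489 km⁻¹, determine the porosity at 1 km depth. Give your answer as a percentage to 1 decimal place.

n = n₀·exp(−β·d) = 0.6 × exp(−0.489 × 1) = 0.6 × exp(−0.489)
  = 0.6 × 0.6132 = 0.3679

36.8%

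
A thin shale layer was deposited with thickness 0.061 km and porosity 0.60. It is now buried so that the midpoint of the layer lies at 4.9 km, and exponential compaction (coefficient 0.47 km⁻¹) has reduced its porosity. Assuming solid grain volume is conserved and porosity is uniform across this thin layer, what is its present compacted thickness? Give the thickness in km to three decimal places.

Porosity at 4.9 km: n = 0.6·exp(−0.47×4.9) = 0.0600
Solid-volume conservation: h(1−n) = h₀(1−n₀) ⇒ h = h₀·(1−n₀)/(1−n)
h = 0.061 × (1 − 0.6)/(1 − 0.0600) = 0.061 × 0.4255 = 0.0260 km

0.026 km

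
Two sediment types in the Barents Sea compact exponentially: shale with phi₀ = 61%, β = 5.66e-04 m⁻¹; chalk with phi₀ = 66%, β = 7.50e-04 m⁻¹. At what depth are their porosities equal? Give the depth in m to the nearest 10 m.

Working in km (1 km = 1000 m; β in km⁻¹ = β in m⁻¹ × 1000):
Set phi₀ₐ e^(−βₐZ) = phi₀ᵦ e^(−βᵦZ) ⇒ ln(phi₀ₐ/phi₀ᵦ) = (βₐ − βᵦ)·Z
Z = ln(0.61/0.66) / (0.566 − 0.75) = -0.0788 / -0.184 = 0.428 km

430 m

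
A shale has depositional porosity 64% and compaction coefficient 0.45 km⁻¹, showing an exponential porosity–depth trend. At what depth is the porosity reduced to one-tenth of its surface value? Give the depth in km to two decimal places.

n/n₀ = 1/10 ⇒ exp(−β·d) = 1/10 ⇒ d = ln(10) / β
d = 2.3026 / 0.45 = 5.117 km

5.12 km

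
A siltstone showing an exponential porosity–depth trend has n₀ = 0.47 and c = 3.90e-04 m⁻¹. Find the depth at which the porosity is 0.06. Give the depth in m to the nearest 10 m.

Working in km (1 km = 1000 m; c in km⁻¹ = c in m⁻¹ × 1000):
Invert Athy's law: Z = ln(n₀/n) / c
Z = ln(0.47/0.06) / 0.39 = ln(7.833) / 0.39 = 2.0584 / 0.39 = 5.278 km

5280 m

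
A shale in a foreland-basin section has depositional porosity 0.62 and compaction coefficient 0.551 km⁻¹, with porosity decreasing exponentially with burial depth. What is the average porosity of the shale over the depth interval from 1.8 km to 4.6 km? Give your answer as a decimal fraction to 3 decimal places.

0.117

⟨n⟩ = (1/(z₂−z₁)) ∫ n₀ e^(−cz) dz = n₀·(e^(−c·z₁) − e^(−c·z₂)) / (c·(z₂−z₁))
e^(−0.551×1.8) = 0.3709; e^(−0.551×4.6) = 0.0793
⟨n⟩ = 0.62 × (0.3709 − 0.0793) / (0.551 × 2.8) = 0.62 × 0.1890 = 0.1172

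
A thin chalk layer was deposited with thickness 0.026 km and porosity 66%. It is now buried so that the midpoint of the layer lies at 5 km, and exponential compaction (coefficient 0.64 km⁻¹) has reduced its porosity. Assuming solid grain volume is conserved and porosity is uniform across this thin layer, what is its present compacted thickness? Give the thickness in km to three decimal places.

0.009 km

Porosity at 5 km: phi = 0.66·exp(−0.64×5) = 0.0269
Solid-volume conservation: h(1−phi) = h₀(1−phi₀) ⇒ h = h₀·(1−phi₀)/(1−phi)
h = 0.026 × (1 − 0.66)/(1 − 0.0269) = 0.026 × 0.3494 = 0.0091 km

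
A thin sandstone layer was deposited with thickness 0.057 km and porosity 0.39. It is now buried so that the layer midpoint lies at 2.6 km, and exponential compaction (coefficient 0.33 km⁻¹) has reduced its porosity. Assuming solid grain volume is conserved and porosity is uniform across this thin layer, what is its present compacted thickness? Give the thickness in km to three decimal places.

Porosity at 2.6 km: φ = 0.39·exp(−0.33×2.6) = 0.1654
Solid-volume conservation: h(1−φ) = h₀(1−φ₀) ⇒ h = h₀·(1−φ₀)/(1−φ)
h = 0.057 × (1 − 0.39)/(1 − 0.1654) = 0.057 × 0.7309 = 0.0417 km

0.042 km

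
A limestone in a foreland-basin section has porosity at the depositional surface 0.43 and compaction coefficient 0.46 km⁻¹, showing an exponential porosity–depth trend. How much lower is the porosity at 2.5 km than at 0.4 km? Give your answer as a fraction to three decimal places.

phi(0.4) = 0.43·e^(−0.46×0.4) = 0.3577
phi(2.5) = 0.43·e^(−0.46×2.5) = 0.1362
Δphi = 0.3577 − 0.1362 = 0.2216

0.222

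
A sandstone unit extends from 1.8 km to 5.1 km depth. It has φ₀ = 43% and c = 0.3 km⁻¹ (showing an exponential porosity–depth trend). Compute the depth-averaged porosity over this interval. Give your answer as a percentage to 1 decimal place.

⟨φ⟩ = (1/(d₂−d₁)) ∫ φ₀ e^(−cd) dd = φ₀·(e^(−c·d₁) − e^(−c·d₂)) / (c·(d₂−d₁))
e^(−0.3×1.8) = 0.5827; e^(−0.3×5.1) = 0.2165
⟨φ⟩ = 0.43 × (0.5827 − 0.2165) / (0.3 × 3.3) = 0.43 × 0.3699 = 0.1591

15.9%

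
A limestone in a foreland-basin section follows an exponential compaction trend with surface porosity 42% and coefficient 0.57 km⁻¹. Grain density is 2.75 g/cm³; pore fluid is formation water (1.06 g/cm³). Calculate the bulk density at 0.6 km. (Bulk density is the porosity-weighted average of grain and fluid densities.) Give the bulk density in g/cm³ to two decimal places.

2.25 g/cm³

Porosity at depth: phi = 0.42·exp(−0.57×0.6) = 0.42×0.7103 = 0.2983
Bulk density: ρ_b = (1−phi)ρ_g + phi·ρ_f = 0.7017×2.75 + 0.2983×1.06
       = 1.930 + 0.316 = 2.246 g/cm³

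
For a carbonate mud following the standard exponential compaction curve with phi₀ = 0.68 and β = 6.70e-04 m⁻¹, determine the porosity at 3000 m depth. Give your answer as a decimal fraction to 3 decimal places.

0.091

Working in km (1 km = 1000 m; β in km⁻¹ = β in m⁻¹ × 1000):
phi = phi₀·exp(−β·Z) = 0.68 × exp(−0.67 × 3) = 0.68 × exp(−2.01)
  = 0.68 × 0.1340 = 0.0911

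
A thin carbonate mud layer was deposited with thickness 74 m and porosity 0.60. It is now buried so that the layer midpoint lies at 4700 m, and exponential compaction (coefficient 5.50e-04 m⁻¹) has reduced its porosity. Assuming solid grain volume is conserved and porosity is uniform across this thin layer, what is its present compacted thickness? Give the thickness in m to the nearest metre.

31 m

Working in km (1 km = 1000 m; β in km⁻¹ = β in m⁻¹ × 1000):
Porosity at 4.7 km: phi = 0.6·exp(−0.55×4.7) = 0.0452
Solid-volume conservation: h(1−phi) = h₀(1−phi₀) ⇒ h = h₀·(1−phi₀)/(1−phi)
h = 0.074 × (1 − 0.6)/(1 − 0.0452) = 0.074 × 0.4190 = 0.0310 km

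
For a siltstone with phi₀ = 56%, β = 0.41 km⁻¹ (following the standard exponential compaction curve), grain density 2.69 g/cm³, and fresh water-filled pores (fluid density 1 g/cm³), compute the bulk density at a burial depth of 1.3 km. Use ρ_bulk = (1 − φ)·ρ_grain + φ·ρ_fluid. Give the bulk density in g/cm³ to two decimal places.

2.13 g/cm³

Porosity at depth: phi = 0.56·exp(−0.41×1.3) = 0.56×0.5868 = 0.3286
Bulk density: ρ_b = (1−phi)ρ_g + phi·ρ_f = 0.6714×2.69 + 0.3286×1
       = 1.806 + 0.329 = 2.135 g/cm³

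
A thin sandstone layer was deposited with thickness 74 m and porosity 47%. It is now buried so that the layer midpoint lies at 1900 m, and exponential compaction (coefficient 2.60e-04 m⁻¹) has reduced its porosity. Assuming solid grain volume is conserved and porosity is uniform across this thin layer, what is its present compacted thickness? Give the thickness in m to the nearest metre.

55 m

Working in km (1 km = 1000 m; c in km⁻¹ = c in m⁻¹ × 1000):
Porosity at 1.9 km: phi = 0.47·exp(−0.26×1.9) = 0.2868
Solid-volume conservation: h(1−phi) = h₀(1−phi₀) ⇒ h = h₀·(1−phi₀)/(1−phi)
h = 0.074 × (1 − 0.47)/(1 − 0.2868) = 0.074 × 0.7431 = 0.0550 km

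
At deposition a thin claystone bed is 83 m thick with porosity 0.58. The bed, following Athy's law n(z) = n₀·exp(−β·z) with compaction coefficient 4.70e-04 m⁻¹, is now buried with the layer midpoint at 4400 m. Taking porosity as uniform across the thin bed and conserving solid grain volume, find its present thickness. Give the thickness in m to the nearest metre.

38 m

Working in km (1 km = 1000 m; β in km⁻¹ = β in m⁻¹ × 1000):
Porosity at 4.4 km: n = 0.58·exp(−0.47×4.4) = 0.0733
Solid-volume conservation: h(1−n) = h₀(1−n₀) ⇒ h = h₀·(1−n₀)/(1−n)
h = 0.083 × (1 − 0.58)/(1 − 0.0733) = 0.083 × 0.4532 = 0.0376 km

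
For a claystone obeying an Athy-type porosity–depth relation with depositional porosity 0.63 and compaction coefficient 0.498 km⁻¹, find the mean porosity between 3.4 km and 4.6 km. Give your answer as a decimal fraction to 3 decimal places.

⟨phi⟩ = (1/(Z₂−Z₁)) ∫ phi₀ e^(−cZ) dZ = phi₀·(e^(−c·Z₁) − e^(−c·Z₂)) / (c·(Z₂−Z₁))
e^(−0.498×3.4) = 0.1839; e^(−0.498×4.6) = 0.1012
⟨phi⟩ = 0.63 × (0.1839 − 0.1012) / (0.498 × 1.2) = 0.63 × 0.1385 = 0.0872

0.087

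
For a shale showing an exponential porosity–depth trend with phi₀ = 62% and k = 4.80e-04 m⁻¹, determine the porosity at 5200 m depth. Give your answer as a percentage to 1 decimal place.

Working in km (1 km = 1000 m; k in km⁻¹ = k in m⁻¹ × 1000):
phi = phi₀·exp(−k·d) = 0.62 × exp(−0.48 × 5.2) = 0.62 × exp(−2.496)
  = 0.62 × 0.0824 = 0.0511

5.1%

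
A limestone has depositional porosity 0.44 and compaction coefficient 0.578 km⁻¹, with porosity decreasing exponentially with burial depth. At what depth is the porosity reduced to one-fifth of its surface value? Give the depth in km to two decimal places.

2.78 km

φ/φ₀ = 1/5 ⇒ exp(−k·z) = 1/5 ⇒ z = ln(5) / k
z = 1.6094 / 0.578 = 2.784 km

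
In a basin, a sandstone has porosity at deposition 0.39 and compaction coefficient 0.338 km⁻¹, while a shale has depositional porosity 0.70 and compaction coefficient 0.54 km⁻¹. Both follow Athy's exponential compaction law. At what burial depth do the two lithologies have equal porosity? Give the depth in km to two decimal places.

2.90 km

Set n₀ₐ e^(−kₐd) = n₀ᵦ e^(−kᵦd) ⇒ ln(n₀ₐ/n₀ᵦ) = (kₐ − kᵦ)·d
d = ln(0.39/0.7) / (0.338 − 0.54) = -0.5849 / -0.202 = 2.896 km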